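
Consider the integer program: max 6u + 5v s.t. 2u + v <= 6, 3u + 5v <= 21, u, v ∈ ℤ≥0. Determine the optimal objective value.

22

(u,v)=(2,2) is feasible, giving 22.
(u,v)=(1,3) is feasible, giving 21.
(u,v)=(0,4) is feasible, giving 20.
No feasible integer point exceeds 22.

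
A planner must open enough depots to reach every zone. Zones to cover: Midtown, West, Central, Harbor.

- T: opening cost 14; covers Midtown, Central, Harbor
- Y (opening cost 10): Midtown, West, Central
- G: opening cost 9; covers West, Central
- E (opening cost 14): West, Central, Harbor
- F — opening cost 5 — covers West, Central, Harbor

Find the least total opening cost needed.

Choose Y and F: together they cover Midtown, West, Central, Harbor — every zone.
Total opening cost: 10 + 5 = 15.
No cover costs less than 15.

15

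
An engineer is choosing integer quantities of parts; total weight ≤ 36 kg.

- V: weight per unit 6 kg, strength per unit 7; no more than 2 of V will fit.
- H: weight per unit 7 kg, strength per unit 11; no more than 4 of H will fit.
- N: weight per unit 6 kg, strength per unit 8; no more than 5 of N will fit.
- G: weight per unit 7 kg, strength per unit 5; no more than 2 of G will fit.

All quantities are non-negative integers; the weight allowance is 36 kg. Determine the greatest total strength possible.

52

This is a bounded integer knapsack.
1×V and 4×H: weight 34 ≤ 36, strength 1·7 + 4·11 = 51.
4×H and 1×N: weight 34 ≤ 36, strength 4·11 + 1·8 = 52.
Best is 52.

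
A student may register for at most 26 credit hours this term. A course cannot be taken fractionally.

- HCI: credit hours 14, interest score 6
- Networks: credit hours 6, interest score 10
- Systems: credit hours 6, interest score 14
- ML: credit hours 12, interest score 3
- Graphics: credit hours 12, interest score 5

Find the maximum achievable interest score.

This is an integer program with binary decision variables.
Take HCI, Networks, and Systems: credit hours 14 + 6 + 6 = 26 ≤ 26, interest score 6 + 10 + 14 = 30.
No other feasible combination does better.

30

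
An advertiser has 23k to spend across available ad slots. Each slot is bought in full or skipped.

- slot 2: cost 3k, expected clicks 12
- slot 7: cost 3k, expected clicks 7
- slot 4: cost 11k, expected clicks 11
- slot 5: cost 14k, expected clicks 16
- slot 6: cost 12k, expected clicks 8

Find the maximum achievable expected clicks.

35

Take slot 2, slot 7, and slot 5: cost 3 + 3 + 14 = 20 ≤ 23, expected clicks 12 + 7 + 16 = 35.
No other feasible combination does better.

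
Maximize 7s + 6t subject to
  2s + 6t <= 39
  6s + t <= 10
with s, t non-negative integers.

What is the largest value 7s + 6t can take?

36

(s,t)=(0,6) is feasible, giving 36.
(s,t)=(0,5) is feasible, giving 30.
The best lattice point is (0,6), giving 36.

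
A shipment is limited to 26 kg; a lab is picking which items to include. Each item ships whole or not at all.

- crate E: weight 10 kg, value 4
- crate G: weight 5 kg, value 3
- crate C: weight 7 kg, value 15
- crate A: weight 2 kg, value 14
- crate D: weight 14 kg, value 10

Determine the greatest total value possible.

39

crate C + crate A + crate D: weight 7 + 2 + 14 = 23 ≤ 26, value 15 + 14 + 10 = 39.
crate E + crate C + crate A: weight 10 + 7 + 2 = 19 ≤ 26, value 4 + 15 + 14 = 33.
crate E + crate G + crate C + crate A: weight 10 + 5 + 7 + 2 = 24 ≤ 26, value 4 + 3 + 15 + 14 = 36.
Best is crate C, crate A, and crate D with total value 39.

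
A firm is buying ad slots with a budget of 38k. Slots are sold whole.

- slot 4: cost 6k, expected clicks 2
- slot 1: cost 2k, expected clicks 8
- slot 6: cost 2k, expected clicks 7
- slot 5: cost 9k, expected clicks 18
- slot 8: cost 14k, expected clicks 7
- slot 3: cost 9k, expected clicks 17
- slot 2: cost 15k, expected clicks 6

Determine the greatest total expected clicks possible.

57

Allowing fractional choices, the relaxed optimum would be about 57.8, but ad slots are indivisible.
slot 4 + slot 1 + slot 6 + slot 5 + slot 3: cost 6 + 2 + 2 + 9 + 9 = 28 ≤ 38, expected clicks 2 + 8 + 7 + 18 + 17 = 52.
slot 1 + slot 6 + slot 5 + slot 8 + slot 3: cost 2 + 2 + 9 + 14 + 9 = 36 ≤ 38, expected clicks 8 + 7 + 18 + 7 + 17 = 57.
slot 1 + slot 6 + slot 5 + slot 3 + slot 2: cost 2 + 2 + 9 + 9 + 15 = 37 ≤ 38, expected clicks 8 + 7 + 18 + 17 + 6 = 56.
Best is slot 1, slot 6, slot 5, slot 8, and slot 3 with total expected clicks 57.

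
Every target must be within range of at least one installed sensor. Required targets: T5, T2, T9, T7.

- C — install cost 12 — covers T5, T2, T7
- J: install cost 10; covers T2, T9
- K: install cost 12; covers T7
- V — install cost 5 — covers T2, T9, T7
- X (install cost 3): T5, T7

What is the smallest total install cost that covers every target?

8

This is an integer covering problem.
Choose V and X: together they cover T5, T2, T9, T7 — every target.
Total install cost: 5 + 3 = 8.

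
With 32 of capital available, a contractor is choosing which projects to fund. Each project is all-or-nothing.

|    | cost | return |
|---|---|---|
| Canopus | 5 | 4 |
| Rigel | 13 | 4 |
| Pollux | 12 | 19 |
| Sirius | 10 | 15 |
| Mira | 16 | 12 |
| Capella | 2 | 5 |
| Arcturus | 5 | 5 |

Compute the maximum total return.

44

Pollux + Sirius + Capella + Arcturus: cost 12 + 10 + 2 + 5 = 29 ≤ 32, return 19 + 15 + 5 + 5 = 44.
Canopus + Pollux + Sirius + Arcturus: cost 5 + 12 + 10 + 5 = 32 ≤ 32, return 4 + 19 + 15 + 5 = 43.
Canopus + Pollux + Sirius + Capella: cost 5 + 12 + 10 + 2 = 29 ≤ 32, return 4 + 19 + 15 + 5 = 43.
Best is Pollux, Sirius, Capella, and Arcturus with total return 44.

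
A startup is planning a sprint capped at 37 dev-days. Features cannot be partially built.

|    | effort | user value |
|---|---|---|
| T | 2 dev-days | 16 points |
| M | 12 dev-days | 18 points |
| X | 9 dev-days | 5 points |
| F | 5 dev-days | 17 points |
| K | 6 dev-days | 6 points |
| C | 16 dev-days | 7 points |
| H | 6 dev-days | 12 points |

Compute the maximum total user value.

69

This is an integer program with binary decision variables.
T + M + F + K + H: effort 2 + 12 + 5 + 6 + 6 = 31 ≤ 37, user value 16 + 18 + 17 + 6 + 12 = 69.
T + M + X + F + H: effort 2 + 12 + 9 + 5 + 6 = 34 ≤ 37, user value 16 + 18 + 5 + 17 + 12 = 68.
T + M + F + H: effort 2 + 12 + 5 + 6 = 25 ≤ 37, user value 16 + 18 + 17 + 12 = 63.
Best is T, M, F, K, and H with total user value 69.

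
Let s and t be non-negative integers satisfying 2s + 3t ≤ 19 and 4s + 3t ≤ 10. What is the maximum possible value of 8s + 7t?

Relaxing integrality, the LP optimum is 23.33 at (s,t) = (0, 3.33), which is not an integer point.
(s,t)=(1,2): 2·1+3·2=8≤19, 4·1+3·2=10≤10, objective 22.
(s,t)=(0,3): 2·0+3·3=9≤19, 4·0+3·3=9≤10, objective 21.
(s,t)=(1,1): 2·1+3·1=5≤19, 4·1+3·1=7≤10, objective 15.
No feasible integer point exceeds 22.

22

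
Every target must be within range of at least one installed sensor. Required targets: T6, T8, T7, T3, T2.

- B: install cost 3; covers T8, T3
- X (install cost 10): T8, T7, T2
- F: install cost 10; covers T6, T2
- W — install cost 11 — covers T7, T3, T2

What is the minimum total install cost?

23

Choose B, X, and F: together they cover T6, T8, T7, T3, T2 — every target.
Total install cost: 3 + 10 + 10 = 23.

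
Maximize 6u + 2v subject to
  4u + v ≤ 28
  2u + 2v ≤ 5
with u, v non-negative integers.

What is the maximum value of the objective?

(u,v)=(2,0): 4·2+1·0=8≤28, 2·2+2·0=4≤5, objective 12.
(u,v)=(1,1): 4·1+1·1=5≤28, 2·1+2·1=4≤5, objective 8.
(u,v)=(1,0): 4·1+1·0=4≤28, 2·1+2·0=2≤5, objective 6.
No feasible integer point exceeds 12.

12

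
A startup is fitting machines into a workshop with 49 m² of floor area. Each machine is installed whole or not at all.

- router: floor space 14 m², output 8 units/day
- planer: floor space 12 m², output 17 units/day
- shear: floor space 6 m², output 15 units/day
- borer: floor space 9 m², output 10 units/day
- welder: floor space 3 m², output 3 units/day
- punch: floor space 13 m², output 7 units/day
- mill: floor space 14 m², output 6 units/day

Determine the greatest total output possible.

53

Allowing fractional choices, the relaxed optimum would be about 55.7, but machines are indivisible.
planer + shear + borer + welder + mill: floor space 12 + 6 + 9 + 3 + 14 = 44 ≤ 49, output 17 + 15 + 10 + 3 + 6 = 51.
router + planer + shear + borer + welder: floor space 14 + 12 + 6 + 9 + 3 = 44 ≤ 49, output 8 + 17 + 15 + 10 + 3 = 53.
planer + shear + borer + welder + punch: floor space 12 + 6 + 9 + 3 + 13 = 43 ≤ 49, output 17 + 15 + 10 + 3 + 7 = 52.
Best is router, planer, shear, borer, and welder with total output 53.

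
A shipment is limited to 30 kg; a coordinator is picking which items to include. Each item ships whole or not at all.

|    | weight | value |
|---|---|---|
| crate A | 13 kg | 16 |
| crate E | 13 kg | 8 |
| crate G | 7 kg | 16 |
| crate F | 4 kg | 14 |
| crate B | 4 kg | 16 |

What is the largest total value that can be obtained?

62

This is an integer program with binary decision variables.
Allowing fractional choices, the relaxed optimum would be about 63.2, but items are indivisible.
crate A + crate G + crate B: weight 13 + 7 + 4 = 24 ≤ 30, value 16 + 16 + 16 = 48.
crate E + crate G + crate F + crate B: weight 13 + 7 + 4 + 4 = 28 ≤ 30, value 8 + 16 + 14 + 16 = 54.
crate A + crate G + crate F + crate B: weight 13 + 7 + 4 + 4 = 28 ≤ 30, value 16 + 16 + 14 + 16 = 62.
Best is crate A, crate G, crate F, and crate B with total value 62.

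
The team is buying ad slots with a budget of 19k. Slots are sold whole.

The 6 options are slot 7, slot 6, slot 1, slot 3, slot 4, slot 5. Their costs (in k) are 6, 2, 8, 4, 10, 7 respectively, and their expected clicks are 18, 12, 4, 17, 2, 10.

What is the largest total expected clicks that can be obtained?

57

Treat it as a binary knapsack problem.
slot 7 + slot 6 + slot 3 + slot 5: cost 6 + 2 + 4 + 7 = 19 ≤ 19, expected clicks 18 + 12 + 17 + 10 = 57.
slot 7 + slot 6 + slot 3: cost 6 + 2 + 4 = 12 ≤ 19, expected clicks 18 + 12 + 17 = 47.
Best is slot 7, slot 6, slot 3, and slot 5 with total expected clicks 57.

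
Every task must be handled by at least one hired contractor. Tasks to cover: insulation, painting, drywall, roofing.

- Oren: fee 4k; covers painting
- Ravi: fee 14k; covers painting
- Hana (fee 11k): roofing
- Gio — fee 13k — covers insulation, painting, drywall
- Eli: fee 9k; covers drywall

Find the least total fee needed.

The greedy cost-per-new-task heuristic would pick Oren, Gio, and Hana for 28, but a cheaper cover exists.
Choose Hana and Gio: together they cover insulation, painting, drywall, roofing — every task.
Total fee: 11 + 13 = 24.
No cover costs less than 24.

24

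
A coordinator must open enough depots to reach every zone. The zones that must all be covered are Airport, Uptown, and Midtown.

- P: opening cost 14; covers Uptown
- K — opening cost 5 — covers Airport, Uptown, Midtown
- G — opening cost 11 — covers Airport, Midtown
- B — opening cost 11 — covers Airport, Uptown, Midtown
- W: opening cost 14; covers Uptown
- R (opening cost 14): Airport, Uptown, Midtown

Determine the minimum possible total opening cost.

This is an integer covering problem.
K alone covers Airport, Uptown, Midtown — every zone.
Total opening cost: 5.

5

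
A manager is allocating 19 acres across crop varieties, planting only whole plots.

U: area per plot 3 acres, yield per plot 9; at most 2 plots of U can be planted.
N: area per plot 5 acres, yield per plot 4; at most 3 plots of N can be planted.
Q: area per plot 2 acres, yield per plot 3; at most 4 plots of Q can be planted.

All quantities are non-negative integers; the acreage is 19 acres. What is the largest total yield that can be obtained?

Take 2×U, 1×N, and 4×Q: area 19 ≤ 19, yield 2·9 + 1·4 + 4·3 = 34.
U has the best ratio (9/3) and is taken to its limit of 2; remaining capacity is filled optimally with the others.

34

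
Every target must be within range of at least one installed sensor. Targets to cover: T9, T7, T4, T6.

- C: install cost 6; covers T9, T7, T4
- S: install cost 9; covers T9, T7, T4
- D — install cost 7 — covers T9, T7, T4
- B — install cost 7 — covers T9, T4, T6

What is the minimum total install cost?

13

Choose C and B: together they cover T9, T7, T4, T6 — every target.
Total install cost: 6 + 7 = 13.
No cover costs less than 13.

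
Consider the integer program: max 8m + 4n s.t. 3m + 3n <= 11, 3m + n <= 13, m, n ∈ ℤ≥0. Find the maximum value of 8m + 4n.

(m,n)=(3,0) is feasible, giving 24.
(m,n)=(2,1) is feasible, giving 20.
(m,n)=(2,0) is feasible, giving 16.
The best lattice point is (3,0), giving 24.

24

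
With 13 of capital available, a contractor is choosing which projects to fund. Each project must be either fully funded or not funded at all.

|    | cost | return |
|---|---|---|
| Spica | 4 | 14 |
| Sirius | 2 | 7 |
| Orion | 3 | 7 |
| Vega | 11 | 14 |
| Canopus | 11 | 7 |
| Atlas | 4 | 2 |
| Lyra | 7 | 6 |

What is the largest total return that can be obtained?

Allowing fractional choices, the relaxed optimum would be about 33.1, but projects are indivisible.
Spica + Sirius + Orion: cost 4 + 2 + 3 = 9 ≤ 13, return 14 + 7 + 7 = 28.
Spica + Sirius + Orion + Atlas: cost 4 + 2 + 3 + 4 = 13 ≤ 13, return 14 + 7 + 7 + 2 = 30.
Best is Spica, Sirius, Orion, and Atlas with total return 30.

30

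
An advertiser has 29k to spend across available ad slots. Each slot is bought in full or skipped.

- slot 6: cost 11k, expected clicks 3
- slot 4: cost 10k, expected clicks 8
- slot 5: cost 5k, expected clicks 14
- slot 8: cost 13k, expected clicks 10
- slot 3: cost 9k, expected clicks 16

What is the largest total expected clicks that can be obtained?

slot 4 + slot 5 + slot 3: cost 10 + 5 + 9 = 24 ≤ 29, expected clicks 8 + 14 + 16 = 38.
slot 6 + slot 5 + slot 3: cost 11 + 5 + 9 = 25 ≤ 29, expected clicks 3 + 14 + 16 = 33.
slot 5 + slot 8 + slot 3: cost 5 + 13 + 9 = 27 ≤ 29, expected clicks 14 + 10 + 16 = 40.
Best is slot 5, slot 8, and slot 3 with total expected clicks 40.

40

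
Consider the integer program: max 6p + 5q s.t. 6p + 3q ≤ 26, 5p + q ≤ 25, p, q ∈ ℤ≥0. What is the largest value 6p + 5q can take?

(p,q)=(0,8) is feasible, giving 40.
(p,q)=(0,7) is feasible, giving 35.
No feasible integer point exceeds 40.

40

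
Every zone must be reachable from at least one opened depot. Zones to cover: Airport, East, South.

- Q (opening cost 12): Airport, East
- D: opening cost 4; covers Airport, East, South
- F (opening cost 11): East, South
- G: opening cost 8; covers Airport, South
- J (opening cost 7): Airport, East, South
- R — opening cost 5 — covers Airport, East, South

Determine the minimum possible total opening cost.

This is a weighted set-cover instance.
D alone covers Airport, East, South — every zone.
Total opening cost: 4.
No cover costs less than 4.

4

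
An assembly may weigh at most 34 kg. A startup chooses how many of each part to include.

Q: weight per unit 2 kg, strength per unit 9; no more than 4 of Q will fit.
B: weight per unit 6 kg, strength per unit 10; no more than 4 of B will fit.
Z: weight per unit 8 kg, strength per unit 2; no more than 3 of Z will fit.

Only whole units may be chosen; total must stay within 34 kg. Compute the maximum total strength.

76

Q has the best ratio (9/2); taking only Q gives at most 4×9 = 36 (stopped by the supply cap of 4).
Mixing does better — 4×Q and 4×B: weight 32 ≤ 34, strength 4·9 + 4·10 = 76.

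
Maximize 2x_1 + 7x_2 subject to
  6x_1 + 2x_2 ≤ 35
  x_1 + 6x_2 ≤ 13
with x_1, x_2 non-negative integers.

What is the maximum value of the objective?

17

(x_1,x_2)=(5,1): 6·5+2·1=32≤35, 1·5+6·1=11≤13, objective 17.
(x_1,x_2)=(4,1): 6·4+2·1=26≤35, 1·4+6·1=10≤13, objective 15.
Maximum is 17 at (x_1,x_2)=(5,1).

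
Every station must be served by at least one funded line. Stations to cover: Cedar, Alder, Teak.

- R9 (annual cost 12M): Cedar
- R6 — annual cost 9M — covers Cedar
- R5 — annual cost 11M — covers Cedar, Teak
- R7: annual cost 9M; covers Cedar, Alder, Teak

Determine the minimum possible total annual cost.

9

R7 alone covers Cedar, Alder, Teak — every station.
Total annual cost: 9.
No cover costs less than 9.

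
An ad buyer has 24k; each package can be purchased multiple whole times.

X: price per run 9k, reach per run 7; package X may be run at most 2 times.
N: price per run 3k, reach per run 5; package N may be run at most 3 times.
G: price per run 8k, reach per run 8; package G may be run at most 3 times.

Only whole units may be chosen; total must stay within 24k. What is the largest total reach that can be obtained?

This is a bounded integer knapsack.
Take 2×N and 2×G: price 22 ≤ 24, reach 2·5 + 2·8 = 26.
No other integer combination yields more.

26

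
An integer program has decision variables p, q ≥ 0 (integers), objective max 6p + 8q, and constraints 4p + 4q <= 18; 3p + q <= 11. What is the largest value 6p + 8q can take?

Relaxing integrality, the LP optimum is 36.00 at (p,q) = (0, 4.5), which is not an integer point.
(p,q)=(0,4): 4·0+4·4=16≤18, 3·0+1·4=4≤11, objective 32.
(p,q)=(1,3): 4·1+4·3=16≤18, 3·1+1·3=6≤11, objective 30.
(p,q)=(0,3): 4·0+4·3=12≤18, 3·0+1·3=3≤11, objective 24.
Maximum is 32 at (p,q)=(0,4).

32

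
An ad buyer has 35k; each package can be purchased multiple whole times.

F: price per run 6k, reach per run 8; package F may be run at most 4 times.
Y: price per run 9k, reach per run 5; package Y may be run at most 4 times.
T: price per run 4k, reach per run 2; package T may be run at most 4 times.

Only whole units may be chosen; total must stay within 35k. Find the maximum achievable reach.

37

F has the best ratio (8/6); taking only F gives at most 4×8 = 32 (stopped by the supply cap of 4).
Mixing does better — 4×F and 1×Y: price 33 ≤ 35, reach 4·8 + 1·5 = 37.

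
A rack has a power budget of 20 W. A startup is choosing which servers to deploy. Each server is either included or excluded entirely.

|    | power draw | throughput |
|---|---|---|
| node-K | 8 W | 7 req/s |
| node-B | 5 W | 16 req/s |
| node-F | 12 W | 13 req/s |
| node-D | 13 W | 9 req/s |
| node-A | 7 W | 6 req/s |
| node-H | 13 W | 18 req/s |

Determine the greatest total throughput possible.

node-B + node-H: power draw 5 + 13 = 18 ≤ 20, throughput 16 + 18 = 34.
node-B + node-F: power draw 5 + 12 = 17 ≤ 20, throughput 16 + 13 = 29.
Best is node-B and node-H with total throughput 34.

34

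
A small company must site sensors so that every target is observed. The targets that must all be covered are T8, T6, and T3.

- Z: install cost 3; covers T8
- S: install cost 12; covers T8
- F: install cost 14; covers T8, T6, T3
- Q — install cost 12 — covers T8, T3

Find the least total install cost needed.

F alone covers T8, T6, T3 — every target.
Total install cost: 14.

14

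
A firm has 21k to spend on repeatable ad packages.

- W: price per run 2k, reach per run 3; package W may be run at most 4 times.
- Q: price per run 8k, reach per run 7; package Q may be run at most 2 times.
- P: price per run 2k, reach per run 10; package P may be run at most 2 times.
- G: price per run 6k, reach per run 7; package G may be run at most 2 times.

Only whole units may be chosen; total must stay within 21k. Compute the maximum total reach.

40

P has the best ratio (10/2); taking only P gives at most 2×10 = 20 (stopped by the supply cap of 2).
Mixing does better — 2×W, 2×P, and 2×G: price 20 ≤ 21, reach 2·3 + 2·10 + 2·7 = 40.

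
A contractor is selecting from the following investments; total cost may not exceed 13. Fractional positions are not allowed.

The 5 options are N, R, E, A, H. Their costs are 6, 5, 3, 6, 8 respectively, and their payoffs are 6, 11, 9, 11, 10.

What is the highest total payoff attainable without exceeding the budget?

Take R and A: cost 5 + 6 = 11 ≤ 13, payoff 11 + 11 = 22.
No other feasible combination does better.

22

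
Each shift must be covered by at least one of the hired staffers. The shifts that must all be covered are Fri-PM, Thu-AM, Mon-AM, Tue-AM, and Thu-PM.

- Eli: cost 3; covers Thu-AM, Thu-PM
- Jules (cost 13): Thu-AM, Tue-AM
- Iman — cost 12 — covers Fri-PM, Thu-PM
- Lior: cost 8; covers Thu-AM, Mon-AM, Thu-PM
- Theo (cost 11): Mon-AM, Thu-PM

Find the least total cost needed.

This is an integer covering problem.
The greedy cost-per-new-shift heuristic would pick Eli, Lior, Iman, and Jules for 36, but a cheaper cover exists.
Choose Jules, Iman, and Lior: together they cover Fri-PM, Thu-AM, Mon-AM, Tue-AM, Thu-PM — every shift.
Total cost: 13 + 12 + 8 = 33.
No cover costs less than 33.

33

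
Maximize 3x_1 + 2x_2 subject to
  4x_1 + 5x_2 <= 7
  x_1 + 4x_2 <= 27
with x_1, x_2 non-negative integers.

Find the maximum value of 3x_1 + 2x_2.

3

Relaxing integrality, the LP optimum is 5.25 at (x_1,x_2) = (1.75, 0), which is not an integer point.
(x_1,x_2)=(1,0): 4·1+5·0=4≤7, 1·1+4·0=1≤27, objective 3.
(x_1,x_2)=(0,1): 4·0+5·1=5≤7, 1·0+4·1=4≤27, objective 2.
(x_1,x_2)=(0,0): 4·0+5·0=0≤7, 1·0+4·0=0≤27, objective 0.
Maximum is 3 at (x_1,x_2)=(1,0).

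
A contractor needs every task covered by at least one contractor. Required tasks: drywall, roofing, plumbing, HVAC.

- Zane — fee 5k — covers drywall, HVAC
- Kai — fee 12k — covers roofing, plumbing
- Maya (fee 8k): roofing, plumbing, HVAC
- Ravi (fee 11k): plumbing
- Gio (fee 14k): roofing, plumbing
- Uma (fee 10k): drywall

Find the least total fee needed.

Choose Zane and Maya: together they cover drywall, roofing, plumbing, HVAC — every task.
Total fee: 5 + 8 = 13.

13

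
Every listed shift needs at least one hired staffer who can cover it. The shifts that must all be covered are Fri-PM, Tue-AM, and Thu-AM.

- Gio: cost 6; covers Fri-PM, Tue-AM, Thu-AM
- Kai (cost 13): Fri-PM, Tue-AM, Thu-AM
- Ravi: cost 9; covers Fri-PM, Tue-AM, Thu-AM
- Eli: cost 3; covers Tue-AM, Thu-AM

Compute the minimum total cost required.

The greedy cost-per-new-shift heuristic would pick Eli and Gio for 9, but a cheaper cover exists.
Gio alone covers Fri-PM, Tue-AM, Thu-AM — every shift.
Total cost: 6.
No cover costs less than 6.

6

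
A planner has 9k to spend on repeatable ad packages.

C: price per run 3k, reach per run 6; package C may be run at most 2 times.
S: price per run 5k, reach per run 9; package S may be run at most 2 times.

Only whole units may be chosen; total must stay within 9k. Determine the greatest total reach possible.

15

C has the best ratio (6/3); taking only C gives at most 2×6 = 12 (stopped by the supply cap of 2).
Mixing does better — 1×C and 1×S: price 8 ≤ 9, reach 1·6 + 1·9 = 15.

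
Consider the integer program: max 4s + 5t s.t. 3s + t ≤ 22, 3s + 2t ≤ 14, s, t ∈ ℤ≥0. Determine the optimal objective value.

(s,t)=(0,7) is feasible, giving 35.
(s,t)=(0,6) is feasible, giving 30.
The best lattice point is (0,7), giving 35.

35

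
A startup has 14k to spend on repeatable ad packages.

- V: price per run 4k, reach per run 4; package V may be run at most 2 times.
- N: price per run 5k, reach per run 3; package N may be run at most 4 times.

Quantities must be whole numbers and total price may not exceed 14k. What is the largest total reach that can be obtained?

2×V and 1×N: price 13 ≤ 14, reach 2·4 + 1·3 = 11.
1×V and 2×N: price 14 ≤ 14, reach 1·4 + 2·3 = 10.
Best is 11.

11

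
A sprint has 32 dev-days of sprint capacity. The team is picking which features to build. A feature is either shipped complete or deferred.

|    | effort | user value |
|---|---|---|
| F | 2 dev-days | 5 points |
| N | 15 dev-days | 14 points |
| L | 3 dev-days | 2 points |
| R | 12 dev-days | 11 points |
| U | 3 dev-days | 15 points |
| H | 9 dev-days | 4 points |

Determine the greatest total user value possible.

This is an integer program with binary decision variables.
N + R + U: effort 15 + 12 + 3 = 30 ≤ 32, user value 14 + 11 + 15 = 40.
F + N + L + U + H: effort 2 + 15 + 3 + 3 + 9 = 32 ≤ 32, user value 5 + 14 + 2 + 15 + 4 = 40.
F + N + R + U: effort 2 + 15 + 12 + 3 = 32 ≤ 32, user value 5 + 14 + 11 + 15 = 45.
Best is F, N, R, and U with total user value 45.

45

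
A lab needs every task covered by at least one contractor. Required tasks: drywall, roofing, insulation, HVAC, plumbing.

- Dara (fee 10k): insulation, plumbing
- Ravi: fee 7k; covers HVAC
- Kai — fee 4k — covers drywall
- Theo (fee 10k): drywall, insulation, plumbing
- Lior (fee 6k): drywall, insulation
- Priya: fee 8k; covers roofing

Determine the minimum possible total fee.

The greedy cost-per-new-task heuristic would pick Lior, Ravi, Priya, and Dara for 31, but a cheaper cover exists.
Choose Ravi, Theo, and Priya: together they cover drywall, roofing, insulation, HVAC, plumbing — every task.
Total fee: 7 + 10 + 8 = 25.
No cover costs less than 25.

25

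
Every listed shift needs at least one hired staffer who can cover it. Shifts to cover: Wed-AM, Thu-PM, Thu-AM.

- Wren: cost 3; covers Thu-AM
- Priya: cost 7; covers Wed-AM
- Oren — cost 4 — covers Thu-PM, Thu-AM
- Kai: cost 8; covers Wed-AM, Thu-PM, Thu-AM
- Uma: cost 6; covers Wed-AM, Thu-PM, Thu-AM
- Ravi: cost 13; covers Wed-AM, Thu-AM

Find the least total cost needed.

6

Uma alone covers Wed-AM, Thu-PM, Thu-AM — every shift.
Total cost: 6.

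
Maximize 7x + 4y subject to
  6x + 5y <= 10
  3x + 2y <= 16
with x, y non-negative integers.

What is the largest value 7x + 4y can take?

8

(x,y)=(0,2): 6·0+5·2=10≤10, 3·0+2·2=4≤16, objective 8.
(x,y)=(1,0): 6·1+5·0=6≤10, 3·1+2·0=3≤16, objective 7.
(x,y)=(0,1): 6·0+5·1=5≤10, 3·0+2·1=2≤16, objective 4.
The best lattice point is (0,2), giving 8.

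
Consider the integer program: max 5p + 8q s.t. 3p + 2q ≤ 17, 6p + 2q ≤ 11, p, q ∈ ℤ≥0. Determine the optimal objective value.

40

(p,q)=(0,5): 3·0+2·5=10≤17, 6·0+2·5=10≤11, objective 40.
(p,q)=(0,4): 3·0+2·4=8≤17, 6·0+2·4=8≤11, objective 32.
No feasible integer point exceeds 40.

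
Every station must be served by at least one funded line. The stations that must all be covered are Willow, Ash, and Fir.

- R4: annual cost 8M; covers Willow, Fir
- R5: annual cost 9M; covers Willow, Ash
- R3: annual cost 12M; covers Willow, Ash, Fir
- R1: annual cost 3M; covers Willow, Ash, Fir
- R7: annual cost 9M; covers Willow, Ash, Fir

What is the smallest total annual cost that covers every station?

3

This is a weighted set-cover instance.
R1 alone covers Willow, Ash, Fir — every station.
Total annual cost: 3.
No cover costs less than 3.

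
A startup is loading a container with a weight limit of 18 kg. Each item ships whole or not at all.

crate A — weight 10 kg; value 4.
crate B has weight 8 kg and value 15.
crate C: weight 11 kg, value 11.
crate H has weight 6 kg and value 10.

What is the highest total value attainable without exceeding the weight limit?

25

Treat it as a binary knapsack problem.
crate C + crate H: weight 11 + 6 = 17 ≤ 18, value 11 + 10 = 21.
crate B + crate H: weight 8 + 6 = 14 ≤ 18, value 15 + 10 = 25.
crate A + crate B: weight 10 + 8 = 18 ≤ 18, value 4 + 15 = 19.
Best is crate B and crate H with total value 25.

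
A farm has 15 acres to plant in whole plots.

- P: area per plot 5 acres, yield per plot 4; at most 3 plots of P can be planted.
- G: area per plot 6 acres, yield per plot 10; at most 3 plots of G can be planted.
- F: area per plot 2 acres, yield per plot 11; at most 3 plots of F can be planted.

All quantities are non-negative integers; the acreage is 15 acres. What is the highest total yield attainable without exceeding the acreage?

F has the best ratio (11/2); taking only F gives at most 3×11 = 33 (stopped by the supply cap of 3).
Mixing does better — 1×G and 3×F: area 12 ≤ 15, yield 1·10 + 3·11 = 43.

43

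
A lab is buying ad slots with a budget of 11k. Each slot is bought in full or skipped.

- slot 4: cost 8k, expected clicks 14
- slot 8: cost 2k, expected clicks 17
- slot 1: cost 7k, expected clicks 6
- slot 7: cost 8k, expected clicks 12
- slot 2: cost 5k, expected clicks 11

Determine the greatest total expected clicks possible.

31

Take slot 4 and slot 8: cost 8 + 2 = 10 ≤ 11, expected clicks 14 + 17 = 31.
No other feasible combination does better.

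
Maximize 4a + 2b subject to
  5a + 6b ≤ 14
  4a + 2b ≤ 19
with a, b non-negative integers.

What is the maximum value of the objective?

(a,b)=(2,0) is feasible, giving 8.
(a,b)=(1,1) is feasible, giving 6.
Maximum is 8 at (a,b)=(2,0).

8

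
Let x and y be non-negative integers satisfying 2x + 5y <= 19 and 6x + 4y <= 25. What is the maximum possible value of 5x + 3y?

20

The continuous relaxation peaks at (4.17, 0) with value 20.83; rounding to a feasible lattice point costs some objective.
(x,y)=(4,0): 2·4+5·0=8≤19, 6·4+4·0=24≤25, objective 20.
(x,y)=(3,1): 2·3+5·1=11≤19, 6·3+4·1=22≤25, objective 18.
(x,y)=(3,0): 2·3+5·0=6≤19, 6·3+4·0=18≤25, objective 15.
No feasible integer point exceeds 20.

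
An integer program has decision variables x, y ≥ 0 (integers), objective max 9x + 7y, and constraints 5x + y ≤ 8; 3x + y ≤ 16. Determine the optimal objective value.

56

(x,y)=(0,8): 5·0+1·8=8≤8, 3·0+1·8=8≤16, objective 56.
(x,y)=(0,7): 5·0+1·7=7≤8, 3·0+1·7=7≤16, objective 49.
Maximum is 56 at (x,y)=(0,8).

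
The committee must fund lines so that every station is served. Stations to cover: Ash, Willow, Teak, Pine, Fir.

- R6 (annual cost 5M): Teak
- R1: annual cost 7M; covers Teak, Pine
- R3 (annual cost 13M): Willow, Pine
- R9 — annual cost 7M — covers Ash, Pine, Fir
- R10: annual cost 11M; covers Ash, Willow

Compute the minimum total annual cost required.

This is an integer covering problem.
Choose R6, R9, and R10: together they cover Ash, Willow, Teak, Pine, Fir — every station.
Total annual cost: 5 + 7 + 11 = 23.
No cover costs less than 23.

23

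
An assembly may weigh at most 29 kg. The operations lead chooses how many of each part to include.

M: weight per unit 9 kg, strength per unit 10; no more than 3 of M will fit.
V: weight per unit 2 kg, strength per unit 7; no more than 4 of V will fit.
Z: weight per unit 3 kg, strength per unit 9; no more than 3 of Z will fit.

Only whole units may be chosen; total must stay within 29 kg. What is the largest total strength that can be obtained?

65

V has the best ratio (7/2); taking only V gives at most 4×7 = 28 (stopped by the supply cap of 4).
Mixing does better — 1×M, 4×V, and 3×Z: weight 26 ≤ 29, strength 1·10 + 4·7 + 3·9 = 65.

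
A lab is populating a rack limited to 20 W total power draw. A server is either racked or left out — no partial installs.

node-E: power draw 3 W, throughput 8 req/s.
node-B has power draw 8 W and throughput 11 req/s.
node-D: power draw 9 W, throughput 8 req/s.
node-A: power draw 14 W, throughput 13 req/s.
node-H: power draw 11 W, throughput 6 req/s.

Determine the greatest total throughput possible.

27

Allowing fractional choices, the relaxed optimum would be about 27.4, but servers are indivisible.
node-E + node-B + node-D: power draw 3 + 8 + 9 = 20 ≤ 20, throughput 8 + 11 + 8 = 27.
node-E + node-A: power draw 3 + 14 = 17 ≤ 20, throughput 8 + 13 = 21.
node-E + node-B: power draw 3 + 8 = 11 ≤ 20, throughput 8 + 11 = 19.
Best is node-E, node-B, and node-D with total throughput 27.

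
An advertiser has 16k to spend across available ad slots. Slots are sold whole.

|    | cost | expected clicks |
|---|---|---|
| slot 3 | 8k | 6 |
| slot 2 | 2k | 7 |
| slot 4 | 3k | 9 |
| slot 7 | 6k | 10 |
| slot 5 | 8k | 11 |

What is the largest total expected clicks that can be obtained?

28

Allowing fractional choices, the relaxed optimum would be about 32.9, but ad slots are indivisible.
slot 2 + slot 4 + slot 5: cost 2 + 3 + 8 = 13 ≤ 16, expected clicks 7 + 9 + 11 = 27.
slot 2 + slot 4 + slot 7: cost 2 + 3 + 6 = 11 ≤ 16, expected clicks 7 + 9 + 10 = 26.
slot 2 + slot 7 + slot 5: cost 2 + 6 + 8 = 16 ≤ 16, expected clicks 7 + 10 + 11 = 28.
Best is slot 2, slot 7, and slot 5 with total expected clicks 28.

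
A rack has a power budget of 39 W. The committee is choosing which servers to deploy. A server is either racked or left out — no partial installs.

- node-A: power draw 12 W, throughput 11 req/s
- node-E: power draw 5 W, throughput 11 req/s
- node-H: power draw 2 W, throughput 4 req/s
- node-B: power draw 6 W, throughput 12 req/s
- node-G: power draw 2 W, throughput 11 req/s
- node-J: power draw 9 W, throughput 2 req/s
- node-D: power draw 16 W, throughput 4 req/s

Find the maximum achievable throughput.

Take node-A, node-E, node-H, node-B, node-G, and node-J: power draw 12 + 5 + 2 + 6 + 2 + 9 = 36 ≤ 39, throughput 11 + 11 + 4 + 12 + 11 + 2 = 51.
No other feasible combination does better.

51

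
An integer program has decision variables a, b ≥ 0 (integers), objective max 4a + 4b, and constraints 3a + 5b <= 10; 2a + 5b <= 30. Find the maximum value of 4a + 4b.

Relaxing integrality, the LP optimum is 13.33 at (a,b) = (3.33, 0), which is not an integer point.
(a,b)=(3,0): 3·3+5·0=9≤10, 2·3+5·0=6≤30, objective 12.
(a,b)=(2,0): 3·2+5·0=6≤10, 2·2+5·0=4≤30, objective 8.
No feasible integer point exceeds 12.

12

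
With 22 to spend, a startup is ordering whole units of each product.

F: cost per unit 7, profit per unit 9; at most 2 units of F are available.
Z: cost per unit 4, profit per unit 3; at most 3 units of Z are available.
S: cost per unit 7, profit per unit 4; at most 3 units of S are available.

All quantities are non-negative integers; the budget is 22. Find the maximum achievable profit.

2×F and 1×S: cost 21 ≤ 22, profit 2·9 + 1·4 = 22.
2×F and 2×Z: cost 22 ≤ 22, profit 2·9 + 2·3 = 24.
Best is 24.

24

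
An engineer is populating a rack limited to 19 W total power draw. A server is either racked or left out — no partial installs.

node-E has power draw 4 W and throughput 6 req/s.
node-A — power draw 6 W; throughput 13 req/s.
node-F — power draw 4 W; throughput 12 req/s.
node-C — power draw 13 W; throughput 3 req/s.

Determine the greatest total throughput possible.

Allowing fractional choices, the relaxed optimum would be about 32.2, but servers are indivisible.
node-E + node-A + node-F: power draw 4 + 6 + 4 = 14 ≤ 19, throughput 6 + 13 + 12 = 31.
node-E + node-A: power draw 4 + 6 = 10 ≤ 19, throughput 6 + 13 = 19.
node-A + node-F: power draw 6 + 4 = 10 ≤ 19, throughput 13 + 12 = 25.
Best is node-E, node-A, and node-F with total throughput 31.

31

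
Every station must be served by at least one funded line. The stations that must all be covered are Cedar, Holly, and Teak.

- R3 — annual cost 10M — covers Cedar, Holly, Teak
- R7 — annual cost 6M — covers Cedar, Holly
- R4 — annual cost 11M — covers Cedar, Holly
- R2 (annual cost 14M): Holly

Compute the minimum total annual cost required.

10

The greedy cost-per-new-station heuristic would pick R7 and R3 for 16, but a cheaper cover exists.
R3 alone covers Cedar, Holly, Teak — every station.
Total annual cost: 10.
No cover costs less than 10.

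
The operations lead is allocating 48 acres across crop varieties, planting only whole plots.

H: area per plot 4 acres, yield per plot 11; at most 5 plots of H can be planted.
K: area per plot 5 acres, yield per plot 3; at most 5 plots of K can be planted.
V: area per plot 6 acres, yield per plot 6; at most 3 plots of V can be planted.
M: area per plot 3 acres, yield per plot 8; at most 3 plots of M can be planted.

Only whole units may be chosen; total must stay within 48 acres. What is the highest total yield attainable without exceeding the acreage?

97

5×H, 3×V, and 3×M: area 47 ≤ 48, yield 5·11 + 3·6 + 3·8 = 97.
5×H, 1×K, 2×V, and 3×M: area 46 ≤ 48, yield 5·11 + 1·3 + 2·6 + 3·8 = 94.
Best is 97.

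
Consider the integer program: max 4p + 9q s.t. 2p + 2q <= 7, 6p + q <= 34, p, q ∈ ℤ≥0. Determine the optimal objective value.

(p,q)=(0,3) is feasible, giving 27.
(p,q)=(1,2) is feasible, giving 22.
(p,q)=(0,2) is feasible, giving 18.
The best lattice point is (0,3), giving 27.

27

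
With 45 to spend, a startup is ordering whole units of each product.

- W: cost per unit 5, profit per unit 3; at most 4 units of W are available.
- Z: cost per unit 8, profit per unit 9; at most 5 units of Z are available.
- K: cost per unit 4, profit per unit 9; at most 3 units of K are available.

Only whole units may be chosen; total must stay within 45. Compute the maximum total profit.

Take 4×Z and 3×K: cost 44 ≤ 45, profit 4·9 + 3·9 = 63.
K has the best ratio (9/4) and is taken to its limit of 3; remaining capacity is filled optimally with the others.

63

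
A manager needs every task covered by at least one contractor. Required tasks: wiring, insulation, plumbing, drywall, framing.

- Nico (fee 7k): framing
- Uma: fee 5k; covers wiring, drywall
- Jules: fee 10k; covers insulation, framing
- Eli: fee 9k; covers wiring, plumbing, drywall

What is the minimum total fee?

19

This is an integer covering problem.
The greedy cost-per-new-task heuristic would pick Uma, Jules, and Eli for 24, but a cheaper cover exists.
Choose Jules and Eli: together they cover wiring, insulation, plumbing, drywall, framing — every task.
Total fee: 10 + 9 = 19.
No cover costs less than 19.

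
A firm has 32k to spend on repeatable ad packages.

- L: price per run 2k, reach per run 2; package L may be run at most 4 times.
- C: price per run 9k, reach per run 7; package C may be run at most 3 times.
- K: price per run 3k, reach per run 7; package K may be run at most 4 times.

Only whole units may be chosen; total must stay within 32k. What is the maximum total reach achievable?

44

This is a bounded integer knapsack.
4×L, 1×C, and 4×K: price 29 ≤ 32, reach 4·2 + 1·7 + 4·7 = 43.
1×L, 2×C, and 4×K: price 32 ≤ 32, reach 1·2 + 2·7 + 4·7 = 44.
Best is 44.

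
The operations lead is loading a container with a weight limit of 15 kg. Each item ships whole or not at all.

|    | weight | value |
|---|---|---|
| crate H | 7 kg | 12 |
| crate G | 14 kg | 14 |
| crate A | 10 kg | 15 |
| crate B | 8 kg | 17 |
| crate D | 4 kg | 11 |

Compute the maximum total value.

crate A + crate D: weight 10 + 4 = 14 ≤ 15, value 15 + 11 = 26.
crate B + crate D: weight 8 + 4 = 12 ≤ 15, value 17 + 11 = 28.
crate H + crate B: weight 7 + 8 = 15 ≤ 15, value 12 + 17 = 29.
Best is crate H and crate B with total value 29.

29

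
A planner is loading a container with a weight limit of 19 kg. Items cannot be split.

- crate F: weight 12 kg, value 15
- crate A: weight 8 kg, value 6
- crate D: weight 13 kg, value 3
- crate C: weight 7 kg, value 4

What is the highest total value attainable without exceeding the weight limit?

19

Treat it as a binary knapsack problem.
crate A + crate C: weight 8 + 7 = 15 ≤ 19, value 6 + 4 = 10.
crate F: weight 12 ≤ 19, value 15.
crate F + crate C: weight 12 + 7 = 19 ≤ 19, value 15 + 4 = 19.
Best is crate F and crate C with total value 19.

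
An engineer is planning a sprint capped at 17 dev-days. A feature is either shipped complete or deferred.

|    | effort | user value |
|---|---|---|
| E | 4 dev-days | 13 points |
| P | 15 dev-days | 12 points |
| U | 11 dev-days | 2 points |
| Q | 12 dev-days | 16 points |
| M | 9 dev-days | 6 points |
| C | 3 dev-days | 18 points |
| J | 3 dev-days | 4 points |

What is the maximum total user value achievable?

Take E, M, and C: effort 4 + 9 + 3 = 16 ≤ 17, user value 13 + 6 + 18 = 37.
No other feasible combination does better.

37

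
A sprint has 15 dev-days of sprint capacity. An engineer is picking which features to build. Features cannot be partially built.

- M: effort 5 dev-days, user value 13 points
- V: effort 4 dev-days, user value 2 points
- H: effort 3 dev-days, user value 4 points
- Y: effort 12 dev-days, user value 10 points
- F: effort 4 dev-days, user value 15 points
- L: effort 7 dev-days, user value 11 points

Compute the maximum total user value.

32

Take M, H, and F: effort 5 + 3 + 4 = 12 ≤ 15, user value 13 + 4 + 15 = 32.
No other feasible combination does better.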